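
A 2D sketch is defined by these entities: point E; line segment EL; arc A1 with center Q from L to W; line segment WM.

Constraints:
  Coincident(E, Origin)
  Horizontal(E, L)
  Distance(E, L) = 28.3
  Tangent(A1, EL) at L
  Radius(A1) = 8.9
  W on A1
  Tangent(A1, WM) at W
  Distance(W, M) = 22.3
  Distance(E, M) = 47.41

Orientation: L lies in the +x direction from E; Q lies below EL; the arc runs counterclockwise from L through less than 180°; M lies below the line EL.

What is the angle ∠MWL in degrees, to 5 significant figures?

115.98°

Checks: |QW| = 8.900 ✓; ∠(QW, WM) = 90.00° ✓; |WM| = 22.30 ✓; |EM| = 47.41 ✓.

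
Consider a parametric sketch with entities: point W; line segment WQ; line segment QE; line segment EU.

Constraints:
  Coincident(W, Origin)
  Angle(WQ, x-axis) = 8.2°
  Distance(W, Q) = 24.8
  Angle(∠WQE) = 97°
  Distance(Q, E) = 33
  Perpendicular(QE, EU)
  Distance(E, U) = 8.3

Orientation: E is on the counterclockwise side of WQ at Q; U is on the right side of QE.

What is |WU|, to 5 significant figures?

48.796

W is at the origin; WQ runs at 8.2° with length 24.8, so Q = 24.8·(cos 8.2°, sin 8.2°) = (24.546, 3.5372). ∠WQE = 97.0°, so QE runs at 8.2° + (180° − 97.0°) = 91.200° from the x-axis; with |QE| = 33.0, E = Q + 33.0·(cos 91.200°, sin 91.200°) = (23.855, 36.530). The perpendicularity gives EU at right angles to QE; with |EU| = 8.3 on the right of QE, U = E + 8.3·(0.99978, 0.020942) = (32.154, 36.704). Then |WU| = |U − W| = 48.796.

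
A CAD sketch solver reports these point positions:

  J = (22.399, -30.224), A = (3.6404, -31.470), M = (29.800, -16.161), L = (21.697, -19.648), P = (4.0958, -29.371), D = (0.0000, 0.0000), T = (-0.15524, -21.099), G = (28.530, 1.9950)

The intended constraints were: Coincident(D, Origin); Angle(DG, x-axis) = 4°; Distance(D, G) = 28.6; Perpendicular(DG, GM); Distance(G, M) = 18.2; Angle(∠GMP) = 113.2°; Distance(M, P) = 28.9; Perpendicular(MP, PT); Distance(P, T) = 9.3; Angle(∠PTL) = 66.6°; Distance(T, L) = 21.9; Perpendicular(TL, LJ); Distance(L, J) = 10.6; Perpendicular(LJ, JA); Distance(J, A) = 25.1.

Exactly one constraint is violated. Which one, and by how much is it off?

Distance(J, A) = 25.1 — off by 6.30.

D = (0.00, 0.00) ✓; DG at 4.000° ✓; |DG| = 28.60 ✓; ∠(DG, GM) = 90.00° ✓; |GM| = 18.20 ✓; ∠GMP = 113.2° ✓; |MP| = 28.90 ✓; ∠(MP, PT) = 90.00° ✓; |PT| = 9.300 ✓; ∠PTL = 66.60° ✓; |TL| = 21.90 ✓; ∠(TL, LJ) = 90.00° ✓; |LJ| = 10.60 ✓; ∠(LJ, JA) = 90.00° ✓; |JA| = 18.80 ✗.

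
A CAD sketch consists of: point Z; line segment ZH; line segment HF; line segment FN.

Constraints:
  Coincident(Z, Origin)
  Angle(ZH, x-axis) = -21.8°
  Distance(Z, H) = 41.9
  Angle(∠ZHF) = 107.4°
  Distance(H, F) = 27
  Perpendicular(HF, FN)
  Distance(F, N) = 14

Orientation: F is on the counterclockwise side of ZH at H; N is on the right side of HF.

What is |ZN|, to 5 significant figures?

66.908

Z is at the origin; ZH runs at -21.8° with length 41.9, so H = 41.9·(cos -21.8°, sin -21.8°) = (38.904, -15.560). ∠ZHF = 107.4°, so HF runs at -21.8° + (180° − 107.4°) = 50.800° from the x-axis; with |HF| = 27.0, F = H + 27.0·(cos 50.800°, sin 50.800°) = (55.968, 5.3632). HF ⟂ FN; with |FN| = 14.0 on the right of HF, N = F + 14.0·(0.77494, -0.63203) = (66.818, -3.4852). Then |ZN| = |N − Z| = 66.908.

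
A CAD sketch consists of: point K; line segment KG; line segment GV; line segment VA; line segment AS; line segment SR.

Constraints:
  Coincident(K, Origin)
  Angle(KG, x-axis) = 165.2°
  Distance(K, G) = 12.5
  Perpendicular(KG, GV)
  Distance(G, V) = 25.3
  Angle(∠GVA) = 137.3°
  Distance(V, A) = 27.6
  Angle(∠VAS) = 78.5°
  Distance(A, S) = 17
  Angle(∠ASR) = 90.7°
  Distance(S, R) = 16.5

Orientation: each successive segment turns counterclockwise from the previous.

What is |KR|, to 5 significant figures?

22.171

∠VAS = 78.5° gives AS at 39.400° from the x-axis; with |AS| = 17.0, S = (7.5033, -34.869). ∠ASR = 90.7° gives SR at 128.70° from the x-axis; with |SR| = 16.5, R = (-2.8132, -21.992). Then |KR| = |R − K| = 22.171.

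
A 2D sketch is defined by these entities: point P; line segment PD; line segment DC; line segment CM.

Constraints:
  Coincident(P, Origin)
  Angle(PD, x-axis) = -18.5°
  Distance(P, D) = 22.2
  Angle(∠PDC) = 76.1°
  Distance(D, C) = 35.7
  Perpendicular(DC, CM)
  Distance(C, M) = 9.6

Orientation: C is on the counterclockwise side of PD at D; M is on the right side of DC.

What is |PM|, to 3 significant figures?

43.5

P is at the origin; PD runs at -18.5° with length 22.2, so D = 22.2·(cos -18.5°, sin -18.5°) = (21.1, -7.04). ∠PDC = 76.1°, so DC runs at -18.5° + (180° − 76.1°) = 85.4° from the x-axis; with |DC| = 35.7, C = D + 35.7·(cos 85.4°, sin 85.4°) = (23.9, 28.5). The perpendicularity gives CM at right angles to DC; with |CM| = 9.6 on the right of DC, M = C + 9.6·(0.997, -0.0802) = (33.5, 27.8). Then |PM| = |M − P| = 43.5.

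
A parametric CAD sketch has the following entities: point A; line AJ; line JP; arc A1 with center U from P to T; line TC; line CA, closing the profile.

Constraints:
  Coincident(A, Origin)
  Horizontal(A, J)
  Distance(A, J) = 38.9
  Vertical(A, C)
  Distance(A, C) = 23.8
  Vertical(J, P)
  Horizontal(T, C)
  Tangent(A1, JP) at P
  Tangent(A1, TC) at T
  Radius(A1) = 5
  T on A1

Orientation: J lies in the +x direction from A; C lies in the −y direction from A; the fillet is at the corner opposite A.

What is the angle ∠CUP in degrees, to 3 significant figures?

172°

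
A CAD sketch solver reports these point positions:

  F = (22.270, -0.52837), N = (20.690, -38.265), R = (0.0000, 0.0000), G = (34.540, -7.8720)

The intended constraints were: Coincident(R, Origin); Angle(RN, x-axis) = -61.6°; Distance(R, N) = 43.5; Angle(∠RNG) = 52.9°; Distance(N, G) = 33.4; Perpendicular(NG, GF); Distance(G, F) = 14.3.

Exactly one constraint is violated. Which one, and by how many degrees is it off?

Perpendicular(NG, GF) — off by 6.40°.

R = (0.00, 0.00) ✓; RN at -61.60° ✓; |RN| = 43.50 ✓; ∠RNG = 52.90° ✓; |NG| = 33.40 ✓; ∠(NG, GF) = 83.60° ✗; |GF| = 14.30 ✓.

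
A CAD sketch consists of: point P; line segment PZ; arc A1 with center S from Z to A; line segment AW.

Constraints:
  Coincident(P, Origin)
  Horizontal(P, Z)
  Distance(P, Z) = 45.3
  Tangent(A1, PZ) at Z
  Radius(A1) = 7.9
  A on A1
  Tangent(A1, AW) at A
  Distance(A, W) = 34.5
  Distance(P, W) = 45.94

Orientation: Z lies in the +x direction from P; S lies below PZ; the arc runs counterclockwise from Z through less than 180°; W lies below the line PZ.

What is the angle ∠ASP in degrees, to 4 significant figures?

9.813°

Checks: ∠(SZ, ZP) = 90.00° ✓; |SZ| = 7.900 ✓; |SA| = 7.900 ✓; ∠(SA, AW) = 90.00° ✓; |AW| = 34.50 ✓; |PW| = 45.94 ✓.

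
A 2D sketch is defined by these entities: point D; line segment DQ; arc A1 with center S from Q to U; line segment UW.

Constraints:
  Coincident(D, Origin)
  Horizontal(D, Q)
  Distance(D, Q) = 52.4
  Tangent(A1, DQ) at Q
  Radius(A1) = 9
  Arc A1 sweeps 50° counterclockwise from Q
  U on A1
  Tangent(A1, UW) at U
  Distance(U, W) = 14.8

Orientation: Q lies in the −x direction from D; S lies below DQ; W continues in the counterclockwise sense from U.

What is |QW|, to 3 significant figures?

21.9

On A1, Q sits at bearing 90° from S; a 50° counterclockwise sweep puts U at bearing 140°, so U = S + 9.0·(cos 140°, sin 140°) = (-59.3, -3.21). Since A1 is tangent to UW there, SU ⟂ UW, so UW runs along (−sin 140°, cos 140°); with |UW| = 14.8, W = (-68.8, -14.6). Then |QW| = |W − Q| = 21.9.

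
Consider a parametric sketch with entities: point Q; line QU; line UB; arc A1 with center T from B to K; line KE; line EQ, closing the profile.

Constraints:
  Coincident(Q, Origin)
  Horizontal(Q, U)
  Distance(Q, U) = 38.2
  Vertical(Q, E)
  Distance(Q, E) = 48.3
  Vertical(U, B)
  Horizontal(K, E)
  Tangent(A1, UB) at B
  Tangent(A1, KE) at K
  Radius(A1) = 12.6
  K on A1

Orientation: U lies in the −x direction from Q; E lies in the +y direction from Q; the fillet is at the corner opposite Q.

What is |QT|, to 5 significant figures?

43.930

Q and E share the same x with |QE| = 48.3 and E on the +y side, so E = (0.0000, 48.300). The virtual corner opposite Q is at (-38.200, 48.300). Tangency of A1 to UB means the radius TB is perpendicular to UB and since A1 is tangent to KE there, TK ⟂ KE, with radius 12.6, so the center T sits 12.6 in from both sides at T = (-25.600, 35.700). Then |QT| = |T − Q| = 43.930.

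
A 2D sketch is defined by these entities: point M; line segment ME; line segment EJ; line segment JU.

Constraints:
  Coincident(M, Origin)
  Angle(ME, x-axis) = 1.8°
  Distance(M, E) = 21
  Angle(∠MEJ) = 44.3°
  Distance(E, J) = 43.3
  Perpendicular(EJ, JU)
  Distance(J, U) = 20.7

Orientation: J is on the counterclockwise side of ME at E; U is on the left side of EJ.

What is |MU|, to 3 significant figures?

28.9

∠MEJ = 44.3°, so EJ runs at 1.8° + (180° − 44.3°) = 138° from the x-axis; with |EJ| = 43.3, J = E + 43.3·(cos 138°, sin 138°) = (-10.9, 29.9). EJ ⟂ JU; with |JU| = 20.7 on the left of EJ, U = J + 20.7·(-0.676, -0.737) = (-24.9, 14.7). Then |MU| = |U − M| = 28.9.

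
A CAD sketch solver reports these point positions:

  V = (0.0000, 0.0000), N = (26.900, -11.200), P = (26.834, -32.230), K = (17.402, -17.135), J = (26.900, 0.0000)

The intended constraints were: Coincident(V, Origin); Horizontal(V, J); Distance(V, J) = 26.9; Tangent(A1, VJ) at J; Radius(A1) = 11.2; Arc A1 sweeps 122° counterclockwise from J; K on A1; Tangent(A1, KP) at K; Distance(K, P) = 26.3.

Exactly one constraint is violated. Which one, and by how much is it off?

Distance(K, P) = 26.3 — off by 8.50.

V = (0.00, 0.00) ✓; V.y = 0.00, J.y = 0.00 ✓; |VJ| = 26.90 ✓; ∠(NJ, JV) = 90.00° ✓; |NJ| = 11.20 ✓; bearing(N→K) − bearing(N→J) = 122.0° ✓; |NK| = 11.20 ✓; ∠(NK, KP) = 90.00° ✓; |KP| = 17.80 ✗.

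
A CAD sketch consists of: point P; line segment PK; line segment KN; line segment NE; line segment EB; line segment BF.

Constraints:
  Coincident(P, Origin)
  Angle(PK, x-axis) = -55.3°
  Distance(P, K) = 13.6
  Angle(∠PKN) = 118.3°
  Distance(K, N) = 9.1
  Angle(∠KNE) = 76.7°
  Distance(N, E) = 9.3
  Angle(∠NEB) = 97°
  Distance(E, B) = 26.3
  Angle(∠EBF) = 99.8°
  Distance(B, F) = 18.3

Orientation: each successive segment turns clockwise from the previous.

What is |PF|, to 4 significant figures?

27.78

∠NEB = 97.0° gives EB at 56.70° from the x-axis; with |EB| = 26.3, B = (10.96, 8.708). ∠EBF = 99.8° gives BF at -23.50° from the x-axis; with |BF| = 18.3, F = (27.74, 1.410). Then |PF| = |F − P| = 27.78.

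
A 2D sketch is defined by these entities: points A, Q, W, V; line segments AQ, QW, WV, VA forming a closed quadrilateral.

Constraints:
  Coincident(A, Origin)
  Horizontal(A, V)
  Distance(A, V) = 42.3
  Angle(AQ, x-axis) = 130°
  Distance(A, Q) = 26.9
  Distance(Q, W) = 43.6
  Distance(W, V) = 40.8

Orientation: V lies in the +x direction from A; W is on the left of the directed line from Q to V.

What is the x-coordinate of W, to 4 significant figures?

23.43

A is at the origin; A and V share the same y with |AV| = 42.3 and V in +x, so V = (42.3, 0). AQ runs at 130.0° with |AQ| = 26.9, so Q = (-17.29, 20.61). W is determined by |QW| = 43.6 and |WV| = 40.8 together: it lies at the intersection of circle(Q, 43.6) and circle(V, 40.8). With |QV| = 63.05, the foot of the radical line on QV is 33.40 from Q and the perpendicular offset is √(43.6² − 33.40²) = 28.02. Taking the left-of-QV solution: W = (23.43, 36.18).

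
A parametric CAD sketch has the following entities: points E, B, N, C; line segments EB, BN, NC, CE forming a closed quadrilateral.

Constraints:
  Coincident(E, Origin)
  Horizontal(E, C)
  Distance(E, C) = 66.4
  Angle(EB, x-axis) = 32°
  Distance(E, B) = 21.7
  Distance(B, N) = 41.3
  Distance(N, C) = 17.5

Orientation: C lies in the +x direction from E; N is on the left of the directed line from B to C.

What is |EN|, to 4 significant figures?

61.58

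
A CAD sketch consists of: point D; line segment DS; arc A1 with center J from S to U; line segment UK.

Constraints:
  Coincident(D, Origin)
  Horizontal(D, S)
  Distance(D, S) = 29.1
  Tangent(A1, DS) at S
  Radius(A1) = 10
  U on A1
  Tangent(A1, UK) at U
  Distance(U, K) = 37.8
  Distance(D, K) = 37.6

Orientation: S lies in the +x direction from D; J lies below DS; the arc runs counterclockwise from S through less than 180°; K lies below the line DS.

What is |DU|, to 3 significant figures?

21.1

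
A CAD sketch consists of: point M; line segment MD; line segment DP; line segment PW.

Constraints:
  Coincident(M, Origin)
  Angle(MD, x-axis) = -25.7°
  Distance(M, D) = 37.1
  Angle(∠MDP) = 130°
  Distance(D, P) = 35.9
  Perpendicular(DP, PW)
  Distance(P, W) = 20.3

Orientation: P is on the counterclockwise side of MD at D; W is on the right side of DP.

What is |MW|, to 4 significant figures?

77.09

M is at the origin; MD runs at -25.7° with length 37.1, so D = 37.1·(cos -25.7°, sin -25.7°) = (33.43, -16.09). ∠MDP = 130.0°, so DP runs at -25.7° + (180° − 130.0°) = 24.30° from the x-axis; with |DP| = 35.9, P = D + 35.9·(cos 24.30°, sin 24.30°) = (66.15, -1.315). DP ⟂ PW; with |PW| = 20.3 on the right of DP, W = P + 20.3·(0.4115, -0.9114) = (74.50, -19.82). Then |MW| = |W − M| = 77.09.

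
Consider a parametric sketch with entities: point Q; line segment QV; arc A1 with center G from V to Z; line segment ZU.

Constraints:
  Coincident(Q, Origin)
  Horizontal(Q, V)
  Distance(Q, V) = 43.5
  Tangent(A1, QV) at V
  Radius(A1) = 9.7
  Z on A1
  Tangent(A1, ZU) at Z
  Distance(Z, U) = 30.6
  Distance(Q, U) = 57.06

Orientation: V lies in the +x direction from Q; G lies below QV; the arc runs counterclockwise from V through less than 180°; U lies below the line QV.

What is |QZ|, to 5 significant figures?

35.790

Checks: |GZ| = 9.700 ✓; ∠(GZ, ZU) = 90.00° ✓; |ZU| = 30.60 ✓; |QU| = 57.06 ✓.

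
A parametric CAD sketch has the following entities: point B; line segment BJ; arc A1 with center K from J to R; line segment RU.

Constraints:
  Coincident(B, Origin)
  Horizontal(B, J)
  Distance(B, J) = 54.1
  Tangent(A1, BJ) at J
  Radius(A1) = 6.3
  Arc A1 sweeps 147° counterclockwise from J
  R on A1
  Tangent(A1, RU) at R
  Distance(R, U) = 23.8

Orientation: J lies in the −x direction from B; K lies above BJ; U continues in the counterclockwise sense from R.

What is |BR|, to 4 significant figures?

51.98

B is at the origin; B and J share the same y with |BJ| = 54.1 and J on the −x side, so J = (-54.10, 0.000). The tangent condition forces KJ to be normal to BJ, so K = J + (0, 6.3) = (-54.10, 6.300). On A1, J sits at bearing -90° from K; a 147° counterclockwise sweep puts R at bearing 57°, so R = K + 6.3·(cos 57°, sin 57°) = (-50.67, 11.58). Then |BR| = |R − B| = 51.98.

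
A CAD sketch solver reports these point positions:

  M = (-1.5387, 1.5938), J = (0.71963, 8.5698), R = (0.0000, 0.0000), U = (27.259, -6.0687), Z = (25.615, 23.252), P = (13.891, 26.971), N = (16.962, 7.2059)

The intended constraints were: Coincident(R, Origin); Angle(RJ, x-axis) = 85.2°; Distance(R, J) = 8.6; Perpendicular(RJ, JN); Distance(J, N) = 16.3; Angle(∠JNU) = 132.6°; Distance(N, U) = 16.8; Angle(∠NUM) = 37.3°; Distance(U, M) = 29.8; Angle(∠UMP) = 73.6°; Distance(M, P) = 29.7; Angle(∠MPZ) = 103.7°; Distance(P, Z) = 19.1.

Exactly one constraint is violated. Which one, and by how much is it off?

Distance(P, Z) = 19.1 — off by 6.80.

R = (0.00, 0.00) ✓; RJ at 85.20° ✓; |RJ| = 8.600 ✓; ∠(RJ, JN) = 90.00° ✓; |JN| = 16.30 ✓; ∠JNU = 132.6° ✓; |NU| = 16.80 ✓; ∠NUM = 37.30° ✓; |UM| = 29.80 ✓; ∠UMP = 73.60° ✓; |MP| = 29.70 ✓; ∠MPZ = 103.7° ✓; |PZ| = 12.30 ✗.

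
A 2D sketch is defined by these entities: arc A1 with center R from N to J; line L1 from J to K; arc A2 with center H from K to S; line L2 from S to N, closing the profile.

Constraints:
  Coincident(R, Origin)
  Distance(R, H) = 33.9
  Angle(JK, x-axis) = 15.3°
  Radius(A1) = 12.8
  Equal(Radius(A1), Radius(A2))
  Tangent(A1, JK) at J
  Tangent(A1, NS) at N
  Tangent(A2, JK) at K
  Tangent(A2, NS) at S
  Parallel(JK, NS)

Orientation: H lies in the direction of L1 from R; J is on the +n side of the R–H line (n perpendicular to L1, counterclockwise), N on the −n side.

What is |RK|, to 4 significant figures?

36.24

The slot axis is L1's direction at 15.3°, so u = (cos 15.3°, sin 15.3°) = (0.9646, 0.2639) and n = (−sin 15.3°, cos 15.3°) = (-0.2639, 0.9646). R is at the origin and H lies 33.9 along u from R, so H = 33.9·u = (32.70, 8.945). Tangency of A1 to both parallel lines with radius 12.8 puts J and N at R ± 12.8·n: J = (-3.378, 12.35), N = (3.378, -12.35). Equal radii place K and S the same way about H: K = H + 12.8·n = (29.32, 21.29), S = H − 12.8·n = (36.08, -3.401). Then |RK| = |K − R| = 36.24.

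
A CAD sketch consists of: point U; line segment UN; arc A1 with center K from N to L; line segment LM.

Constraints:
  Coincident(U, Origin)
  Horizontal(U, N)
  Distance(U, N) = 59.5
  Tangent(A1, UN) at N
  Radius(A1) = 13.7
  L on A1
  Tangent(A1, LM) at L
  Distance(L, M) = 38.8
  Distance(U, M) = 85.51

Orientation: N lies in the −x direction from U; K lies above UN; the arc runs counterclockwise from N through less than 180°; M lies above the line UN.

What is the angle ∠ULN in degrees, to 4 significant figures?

97.60°

U is at the origin; U and N share the same y with |UN| = 59.5 and N on the −x side, so N = (-59.50, 0.000). Since A1 is tangent to UN there, KN ⟂ UN, so K = N + (0, 13.7) = (-59.50, 13.70). Since KL ⟂ LM (tangency), |KM| = √(13.7² + 38.8²) = 41.15 regardless of where L sits on A1. So M lies on both circle(U, 85.51) and circle(K, 41.15); the above-UN intersection is M = (-66.04, 54.33). L is the foot of the tangent from M: L = (-47.47, 20.26).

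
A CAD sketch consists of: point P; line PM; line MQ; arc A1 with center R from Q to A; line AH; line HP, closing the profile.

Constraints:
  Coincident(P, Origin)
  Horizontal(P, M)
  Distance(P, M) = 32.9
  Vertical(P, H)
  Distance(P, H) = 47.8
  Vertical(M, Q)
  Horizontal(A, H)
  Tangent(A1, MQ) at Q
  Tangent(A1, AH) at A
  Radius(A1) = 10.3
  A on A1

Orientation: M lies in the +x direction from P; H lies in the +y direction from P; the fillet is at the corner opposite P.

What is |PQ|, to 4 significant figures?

49.89

P is at the origin; P and M share the same y with |PM| = 32.9 and M on the +x side, so M = (32.90, 0.000). P and H share the same x with |PH| = 47.8 and H on the +y side, so H = (0.000, 47.80). The virtual corner opposite P is at (32.90, 47.80). The tangent condition forces RQ to be normal to MQ and tangency of A1 to AH means the radius RA is perpendicular to AH, with radius 10.3, so the center R sits 10.3 in from both sides at R = (22.60, 37.50). That places the tangent points at Q = (32.90, 37.50) on MQ and A = (22.60, 47.80) on AH. Then |PQ| = |Q − P| = 49.89.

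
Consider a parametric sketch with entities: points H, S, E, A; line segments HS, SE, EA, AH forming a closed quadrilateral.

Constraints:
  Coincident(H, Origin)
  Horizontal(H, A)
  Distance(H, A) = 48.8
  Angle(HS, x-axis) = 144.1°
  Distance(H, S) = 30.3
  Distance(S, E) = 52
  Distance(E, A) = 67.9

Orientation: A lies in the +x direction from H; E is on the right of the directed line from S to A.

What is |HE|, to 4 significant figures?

34.18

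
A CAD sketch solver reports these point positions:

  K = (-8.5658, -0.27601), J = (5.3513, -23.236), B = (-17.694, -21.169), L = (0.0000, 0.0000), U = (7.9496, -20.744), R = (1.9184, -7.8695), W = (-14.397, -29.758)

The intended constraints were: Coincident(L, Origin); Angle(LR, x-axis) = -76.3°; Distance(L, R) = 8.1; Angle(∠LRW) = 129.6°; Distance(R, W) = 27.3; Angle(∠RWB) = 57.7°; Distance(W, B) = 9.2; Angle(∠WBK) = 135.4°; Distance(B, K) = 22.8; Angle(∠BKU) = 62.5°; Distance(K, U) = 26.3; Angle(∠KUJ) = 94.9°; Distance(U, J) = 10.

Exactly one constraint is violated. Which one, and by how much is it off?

Distance(U, J) = 10 — off by 6.40.

L = (0.00, 0.00) ✓; LR at -76.30° ✓; |LR| = 8.100 ✓; ∠LRW = 129.6° ✓; |RW| = 27.30 ✓; ∠RWB = 57.70° ✓; |WB| = 9.200 ✓; ∠WBK = 135.4° ✓; |BK| = 22.80 ✓; ∠BKU = 62.50° ✓; |KU| = 26.30 ✓; ∠KUJ = 94.90° ✓; |UJ| = 3.600 ✗.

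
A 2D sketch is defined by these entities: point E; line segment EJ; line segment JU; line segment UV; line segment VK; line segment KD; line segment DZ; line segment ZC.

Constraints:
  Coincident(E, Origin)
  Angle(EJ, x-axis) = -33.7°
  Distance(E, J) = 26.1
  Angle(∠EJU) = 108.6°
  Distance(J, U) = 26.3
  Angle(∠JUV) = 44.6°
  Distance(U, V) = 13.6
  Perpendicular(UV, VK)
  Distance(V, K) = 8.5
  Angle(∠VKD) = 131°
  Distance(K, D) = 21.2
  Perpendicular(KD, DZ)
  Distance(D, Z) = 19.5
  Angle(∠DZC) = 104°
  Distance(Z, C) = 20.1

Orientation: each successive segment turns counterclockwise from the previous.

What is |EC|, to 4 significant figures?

48.24

E is at the origin; EJ runs at -33.7° with length 26.1, so J = (21.71, -14.48). ∠EJU = 108.6° gives JU at 37.70° from the x-axis; with |JU| = 26.3, U = (42.52, 1.602). ∠JUV = 44.6° gives UV at 173.1° from the x-axis; with |UV| = 13.6, V = (29.02, 3.236). UV ⟂ VK, so VK runs at -96.90°; with |VK| = 8.5, K = (28.00, -5.203). ∠VKD = 131.0° gives KD at -47.90° from the x-axis; with |KD| = 21.2, D = (42.21, -20.93). The perpendicularity gives DZ at right angles to KD, so DZ runs at 42.10°; with |DZ| = 19.5, Z = (56.68, -7.859). ∠DZC = 104.0° gives ZC at 118.1° from the x-axis; with |ZC| = 20.1, C = (47.21, 9.871). Then |EC| = |C − E| = 48.24.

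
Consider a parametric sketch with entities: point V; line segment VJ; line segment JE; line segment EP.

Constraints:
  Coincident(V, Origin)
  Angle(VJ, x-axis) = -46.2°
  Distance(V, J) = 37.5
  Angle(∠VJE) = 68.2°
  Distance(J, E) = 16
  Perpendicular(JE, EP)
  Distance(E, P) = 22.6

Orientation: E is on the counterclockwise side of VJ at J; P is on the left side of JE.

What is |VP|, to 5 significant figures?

12.393

∠VJE = 68.2°, so JE runs at -46.2° + (180° − 68.2°) = 65.600° from the x-axis; with |JE| = 16.0, E = J + 16.0·(cos 65.600°, sin 65.600°) = (32.565, -12.495). The perpendicularity gives EP at right angles to JE; with |EP| = 22.6 on the left of JE, P = E + 22.6·(-0.91068, 0.41310) = (11.984, -3.1589). Then |VP| = |P − V| = 12.393.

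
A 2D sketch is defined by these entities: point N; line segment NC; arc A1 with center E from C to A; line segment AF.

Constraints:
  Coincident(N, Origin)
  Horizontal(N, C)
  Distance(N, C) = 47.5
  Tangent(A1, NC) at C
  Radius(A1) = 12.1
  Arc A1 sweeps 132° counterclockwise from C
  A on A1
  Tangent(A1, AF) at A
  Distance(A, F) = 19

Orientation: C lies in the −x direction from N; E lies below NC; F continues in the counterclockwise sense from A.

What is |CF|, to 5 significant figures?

34.517

On A1, C sits at bearing 90° from E; a 132° counterclockwise sweep puts A at bearing 222°, so A = E + 12.1·(cos 222°, sin 222°) = (-56.492, -20.196). Tangency of A1 to AF means the radius EA is perpendicular to AF, so AF runs along (−sin 222°, cos 222°); with |AF| = 19.0, F = (-43.779, -34.316). Then |CF| = |F − C| = 34.517.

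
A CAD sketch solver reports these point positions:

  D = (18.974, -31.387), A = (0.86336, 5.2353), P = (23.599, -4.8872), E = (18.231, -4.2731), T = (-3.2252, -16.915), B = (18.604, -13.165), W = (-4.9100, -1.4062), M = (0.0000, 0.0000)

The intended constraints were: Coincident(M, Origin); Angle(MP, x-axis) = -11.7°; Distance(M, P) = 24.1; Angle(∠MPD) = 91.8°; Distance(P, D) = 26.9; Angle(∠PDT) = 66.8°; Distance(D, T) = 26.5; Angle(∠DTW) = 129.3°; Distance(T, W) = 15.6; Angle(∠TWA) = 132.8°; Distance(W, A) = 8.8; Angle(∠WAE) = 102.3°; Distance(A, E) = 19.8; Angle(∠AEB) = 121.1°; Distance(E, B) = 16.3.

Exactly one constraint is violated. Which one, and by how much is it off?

Distance(E, B) = 16.3 — off by 7.40.

M = (0.00, 0.00) ✓; MP at -11.70° ✓; |MP| = 24.10 ✓; ∠MPD = 91.80° ✓; |PD| = 26.90 ✓; ∠PDT = 66.80° ✓; |DT| = 26.50 ✓; ∠DTW = 129.3° ✓; |TW| = 15.60 ✓; ∠TWA = 132.8° ✓; |WA| = 8.800 ✓; ∠WAE = 102.3° ✓; |AE| = 19.80 ✓; ∠AEB = 121.1° ✓; |EB| = 8.900 ✗.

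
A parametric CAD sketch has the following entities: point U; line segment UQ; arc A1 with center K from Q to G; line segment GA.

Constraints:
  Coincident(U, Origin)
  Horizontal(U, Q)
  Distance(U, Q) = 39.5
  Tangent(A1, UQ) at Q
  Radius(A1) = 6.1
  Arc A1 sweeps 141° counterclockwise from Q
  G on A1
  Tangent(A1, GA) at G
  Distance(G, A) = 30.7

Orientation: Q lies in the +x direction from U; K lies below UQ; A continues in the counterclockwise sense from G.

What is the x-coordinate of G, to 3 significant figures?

35.7

U is at the origin; UQ is horizontal with |UQ| = 39.5 and Q on the +x side, so Q = (39.5, 0.00). A1 meets UQ tangentially, so KQ is at right angles to UQ, so K = Q + (0, -6.1) = (39.5, -6.10). On A1, Q sits at bearing 90° from K; a 141° counterclockwise sweep puts G at bearing 231°, so G = K + 6.1·(cos 231°, sin 231°) = (35.7, -10.8). So G.x = 35.7.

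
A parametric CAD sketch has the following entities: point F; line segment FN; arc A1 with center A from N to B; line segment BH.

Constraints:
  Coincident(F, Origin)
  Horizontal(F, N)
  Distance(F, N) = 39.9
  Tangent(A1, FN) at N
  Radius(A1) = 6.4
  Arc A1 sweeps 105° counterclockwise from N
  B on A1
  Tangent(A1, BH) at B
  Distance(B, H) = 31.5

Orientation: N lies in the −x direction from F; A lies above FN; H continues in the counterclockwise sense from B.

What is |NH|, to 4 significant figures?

38.53

F is at the origin; FN is horizontal with |FN| = 39.9 and N on the −x side, so N = (-39.90, 0.000). Since A1 is tangent to FN there, AN ⟂ FN, so A = N + (0, 6.4) = (-39.90, 6.400). On A1, N sits at bearing -90° from A; a 105° counterclockwise sweep puts B at bearing 15°, so B = A + 6.4·(cos 15°, sin 15°) = (-33.72, 8.056). Since A1 is tangent to BH there, AB ⟂ BH, so BH runs along (−sin 15°, cos 15°); with |BH| = 31.5, H = (-41.87, 38.48). Then |NH| = |H − N| = 38.53.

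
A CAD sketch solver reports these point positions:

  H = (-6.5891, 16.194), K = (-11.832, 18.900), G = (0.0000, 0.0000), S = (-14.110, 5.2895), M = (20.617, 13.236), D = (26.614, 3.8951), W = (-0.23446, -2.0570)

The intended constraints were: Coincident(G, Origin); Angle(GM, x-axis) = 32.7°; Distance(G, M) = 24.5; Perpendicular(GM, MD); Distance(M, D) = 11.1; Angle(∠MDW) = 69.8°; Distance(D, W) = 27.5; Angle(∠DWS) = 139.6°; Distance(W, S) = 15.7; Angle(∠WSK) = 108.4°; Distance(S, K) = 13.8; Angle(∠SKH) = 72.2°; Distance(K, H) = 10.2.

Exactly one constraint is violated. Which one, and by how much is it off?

Distance(K, H) = 10.2 — off by 4.30.

G = (0.00, 0.00) ✓; GM at 32.70° ✓; |GM| = 24.50 ✓; ∠(GM, MD) = 90.00° ✓; |MD| = 11.10 ✓; ∠MDW = 69.80° ✓; |DW| = 27.50 ✓; ∠DWS = 139.6° ✓; |WS| = 15.70 ✓; ∠WSK = 108.4° ✓; |SK| = 13.80 ✓; ∠SKH = 72.20° ✓; |KH| = 5.900 ✗.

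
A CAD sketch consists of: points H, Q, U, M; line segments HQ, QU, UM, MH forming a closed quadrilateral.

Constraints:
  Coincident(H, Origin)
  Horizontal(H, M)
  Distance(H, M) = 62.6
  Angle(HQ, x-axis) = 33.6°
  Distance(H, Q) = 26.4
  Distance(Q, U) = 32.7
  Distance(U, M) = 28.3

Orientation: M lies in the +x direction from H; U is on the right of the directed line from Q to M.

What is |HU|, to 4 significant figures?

40.44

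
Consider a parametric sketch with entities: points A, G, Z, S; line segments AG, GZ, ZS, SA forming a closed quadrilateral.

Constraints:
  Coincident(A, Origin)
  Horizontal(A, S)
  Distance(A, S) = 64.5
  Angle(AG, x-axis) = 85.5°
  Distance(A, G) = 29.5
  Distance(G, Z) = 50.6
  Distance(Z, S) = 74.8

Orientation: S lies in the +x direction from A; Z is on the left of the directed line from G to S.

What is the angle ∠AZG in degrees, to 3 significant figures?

12.7°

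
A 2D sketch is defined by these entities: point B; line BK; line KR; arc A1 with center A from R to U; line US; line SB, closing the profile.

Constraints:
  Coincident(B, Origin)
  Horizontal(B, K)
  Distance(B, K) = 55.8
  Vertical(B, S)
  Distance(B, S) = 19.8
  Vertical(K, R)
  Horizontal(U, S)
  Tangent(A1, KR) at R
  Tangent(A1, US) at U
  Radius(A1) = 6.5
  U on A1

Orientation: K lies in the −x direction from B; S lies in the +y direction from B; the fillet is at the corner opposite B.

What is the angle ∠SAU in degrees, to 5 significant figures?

82.489°

B is at the origin; BK is horizontal with |BK| = 55.8 and K on the −x side, so K = (-55.800, 0.0000). B and S share the same x with |BS| = 19.8 and S on the +y side, so S = (0.0000, 19.800). The virtual corner opposite B is at (-55.800, 19.800). Tangency of A1 to KR means the radius AR is perpendicular to KR and since A1 is tangent to US there, AU ⟂ US, with radius 6.5, so the center A sits 6.5 in from both sides at A = (-49.300, 13.300). That places the tangent points at R = (-55.800, 13.300) on KR and U = (-49.300, 19.800) on US. Then cos ∠SAU = AS·AU / (|AS||AU|), giving 82.489°.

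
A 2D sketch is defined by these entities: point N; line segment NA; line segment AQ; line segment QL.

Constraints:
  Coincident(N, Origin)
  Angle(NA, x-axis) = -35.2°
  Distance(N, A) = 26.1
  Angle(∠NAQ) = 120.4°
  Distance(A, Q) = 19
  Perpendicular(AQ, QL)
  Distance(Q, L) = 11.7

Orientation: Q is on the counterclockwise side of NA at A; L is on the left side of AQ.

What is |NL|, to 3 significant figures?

34.0

N is at the origin; NA runs at -35.2° with length 26.1, so A = 26.1·(cos -35.2°, sin -35.2°) = (21.3, -15.0). ∠NAQ = 120.4°, so AQ runs at -35.2° + (180° − 120.4°) = 24.4° from the x-axis; with |AQ| = 19.0, Q = A + 19.0·(cos 24.4°, sin 24.4°) = (38.6, -7.20). AQ is perpendicular to QL; with |QL| = 11.7 on the left of AQ, L = Q + 11.7·(-0.413, 0.911) = (33.8, 3.46). Then |NL| = |L − N| = 34.0.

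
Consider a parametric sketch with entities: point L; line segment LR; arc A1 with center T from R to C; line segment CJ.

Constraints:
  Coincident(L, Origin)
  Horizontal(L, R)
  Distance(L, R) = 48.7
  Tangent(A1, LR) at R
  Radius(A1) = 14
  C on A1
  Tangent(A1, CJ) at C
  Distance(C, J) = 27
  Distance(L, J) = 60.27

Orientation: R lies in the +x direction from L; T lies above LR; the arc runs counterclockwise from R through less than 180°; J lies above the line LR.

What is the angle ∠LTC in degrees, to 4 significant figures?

155.2°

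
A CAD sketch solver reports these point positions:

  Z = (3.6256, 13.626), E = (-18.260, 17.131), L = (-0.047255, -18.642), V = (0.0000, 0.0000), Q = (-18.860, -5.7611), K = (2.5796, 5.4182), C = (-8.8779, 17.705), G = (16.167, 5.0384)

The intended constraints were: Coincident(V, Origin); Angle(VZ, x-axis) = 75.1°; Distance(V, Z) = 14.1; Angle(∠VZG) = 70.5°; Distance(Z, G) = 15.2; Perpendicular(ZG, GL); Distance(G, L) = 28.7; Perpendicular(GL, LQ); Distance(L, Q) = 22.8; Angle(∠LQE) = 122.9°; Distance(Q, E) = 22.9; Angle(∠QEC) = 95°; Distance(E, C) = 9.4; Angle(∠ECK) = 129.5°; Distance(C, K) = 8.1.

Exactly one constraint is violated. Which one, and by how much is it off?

Distance(C, K) = 8.1 — off by 8.70.

V = (0.00, 0.00) ✓; VZ at 75.10° ✓; |VZ| = 14.10 ✓; ∠VZG = 70.50° ✓; |ZG| = 15.20 ✓; ∠(ZG, GL) = 90.00° ✓; |GL| = 28.70 ✓; ∠(GL, LQ) = 90.00° ✓; |LQ| = 22.80 ✓; ∠LQE = 122.9° ✓; |QE| = 22.90 ✓; ∠QEC = 95.00° ✓; |EC| = 9.400 ✓; ∠ECK = 129.5° ✓; |CK| = 16.80 ✗.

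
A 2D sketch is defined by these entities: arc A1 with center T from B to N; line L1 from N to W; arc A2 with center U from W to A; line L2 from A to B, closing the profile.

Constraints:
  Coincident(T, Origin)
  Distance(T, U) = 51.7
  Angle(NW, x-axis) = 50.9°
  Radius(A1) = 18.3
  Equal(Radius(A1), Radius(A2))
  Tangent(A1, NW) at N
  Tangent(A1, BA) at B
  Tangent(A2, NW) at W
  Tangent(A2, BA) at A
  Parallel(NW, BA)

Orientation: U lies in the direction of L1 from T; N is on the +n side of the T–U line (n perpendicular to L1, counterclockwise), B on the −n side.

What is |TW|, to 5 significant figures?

54.843

The slot axis is L1's direction at 50.9°, so u = (cos 50.9°, sin 50.9°) = (0.63068, 0.77605) and n = (−sin 50.9°, cos 50.9°) = (-0.77605, 0.63068). T is at the origin and U lies 51.7 along u from T, so U = 51.7·u = (32.606, 40.122). Tangency of A1 to both parallel lines with radius 18.3 puts N and B at T ± 18.3·n: N = (-14.202, 11.541), B = (14.202, -11.541). Equal radii place W and A the same way about U: W = U + 18.3·n = (18.404, 51.663), A = U − 18.3·n = (46.808, 28.580). Then |TW| = |W − T| = 54.843.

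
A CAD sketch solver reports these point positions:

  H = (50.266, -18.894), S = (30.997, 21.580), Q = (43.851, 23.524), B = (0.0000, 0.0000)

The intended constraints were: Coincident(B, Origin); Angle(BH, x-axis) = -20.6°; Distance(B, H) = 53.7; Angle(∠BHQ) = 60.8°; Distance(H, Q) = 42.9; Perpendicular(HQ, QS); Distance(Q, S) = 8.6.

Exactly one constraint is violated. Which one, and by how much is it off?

Distance(Q, S) = 8.6 — off by 4.40.

B = (0.00, 0.00) ✓; BH at -20.60° ✓; |BH| = 53.70 ✓; ∠BHQ = 60.80° ✓; |HQ| = 42.90 ✓; ∠(HQ, QS) = 90.00° ✓; |QS| = 13.00 ✗.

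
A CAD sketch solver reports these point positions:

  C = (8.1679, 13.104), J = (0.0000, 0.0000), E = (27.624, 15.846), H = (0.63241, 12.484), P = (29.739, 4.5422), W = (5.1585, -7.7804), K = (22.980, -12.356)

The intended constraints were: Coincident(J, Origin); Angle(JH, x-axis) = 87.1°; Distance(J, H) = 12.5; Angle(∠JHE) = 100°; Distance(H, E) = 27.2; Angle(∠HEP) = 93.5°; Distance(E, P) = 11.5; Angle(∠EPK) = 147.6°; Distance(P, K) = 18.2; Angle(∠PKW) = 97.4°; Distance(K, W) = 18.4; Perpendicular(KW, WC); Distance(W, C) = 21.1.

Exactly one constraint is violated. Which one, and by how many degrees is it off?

Perpendicular(KW, WC) — off by 6.20°.

J = (0.00, 0.00) ✓; JH at 87.10° ✓; |JH| = 12.50 ✓; ∠JHE = 100.0° ✓; |HE| = 27.20 ✓; ∠HEP = 93.50° ✓; |EP| = 11.50 ✓; ∠EPK = 147.6° ✓; |PK| = 18.20 ✓; ∠PKW = 97.40° ✓; |KW| = 18.40 ✓; ∠(KW, WC) = 83.80° ✗; |WC| = 21.10 ✓.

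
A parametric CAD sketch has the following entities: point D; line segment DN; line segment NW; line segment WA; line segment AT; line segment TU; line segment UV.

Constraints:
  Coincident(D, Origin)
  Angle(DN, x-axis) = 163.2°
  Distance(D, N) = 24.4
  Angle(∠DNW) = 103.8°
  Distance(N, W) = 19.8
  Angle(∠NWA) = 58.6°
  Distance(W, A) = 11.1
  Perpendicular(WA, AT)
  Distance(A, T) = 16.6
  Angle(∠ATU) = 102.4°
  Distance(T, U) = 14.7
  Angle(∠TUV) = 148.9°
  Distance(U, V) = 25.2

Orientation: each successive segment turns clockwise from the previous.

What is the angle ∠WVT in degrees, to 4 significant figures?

30.63°

∠ATU = 102.4° gives TU at 158.0° from the x-axis; with |TU| = 14.7, U = (-36.17, 12.36). ∠TUV = 148.9° gives UV at 126.9° from the x-axis; with |UV| = 25.2, V = (-51.30, 32.52). Then cos ∠WVT = VW·VT / (|VW||VT|), giving 30.63°.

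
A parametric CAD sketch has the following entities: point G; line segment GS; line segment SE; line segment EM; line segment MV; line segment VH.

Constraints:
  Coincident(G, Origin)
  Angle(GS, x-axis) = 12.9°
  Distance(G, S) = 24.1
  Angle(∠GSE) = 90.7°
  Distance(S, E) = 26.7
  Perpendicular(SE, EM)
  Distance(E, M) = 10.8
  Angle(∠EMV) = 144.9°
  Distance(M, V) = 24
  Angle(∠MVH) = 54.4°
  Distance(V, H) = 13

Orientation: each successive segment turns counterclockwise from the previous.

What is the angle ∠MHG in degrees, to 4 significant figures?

168.5°

∠EMV = 144.9° gives MV at -132.7° from the x-axis; with |MV| = 24.0, V = (-8.983, 11.56). ∠MVH = 54.4° gives VH at -7.100° from the x-axis; with |VH| = 13.0, H = (3.918, 9.950). Then cos ∠MHG = HM·HG / (|HM||HG|), giving 168.5°.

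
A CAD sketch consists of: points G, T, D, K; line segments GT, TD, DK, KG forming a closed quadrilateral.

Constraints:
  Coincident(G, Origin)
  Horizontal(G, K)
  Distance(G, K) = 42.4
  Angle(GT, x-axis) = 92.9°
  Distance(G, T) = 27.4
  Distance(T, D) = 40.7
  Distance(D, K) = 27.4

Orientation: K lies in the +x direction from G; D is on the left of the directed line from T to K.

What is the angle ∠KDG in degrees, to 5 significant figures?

61.764°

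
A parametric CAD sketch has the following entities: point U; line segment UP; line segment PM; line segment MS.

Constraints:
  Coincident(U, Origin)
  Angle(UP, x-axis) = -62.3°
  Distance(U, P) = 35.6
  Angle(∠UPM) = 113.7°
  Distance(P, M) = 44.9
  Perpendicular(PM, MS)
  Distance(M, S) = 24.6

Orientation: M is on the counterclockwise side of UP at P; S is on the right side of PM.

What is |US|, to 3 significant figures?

82.3

U is at the origin; UP runs at -62.3° with length 35.6, so P = 35.6·(cos -62.3°, sin -62.3°) = (16.5, -31.5). ∠UPM = 113.7°, so PM runs at -62.3° + (180° − 113.7°) = 4.00° from the x-axis; with |PM| = 44.9, M = P + 44.9·(cos 4.00°, sin 4.00°) = (61.3, -28.4). The perpendicularity gives MS at right angles to PM; with |MS| = 24.6 on the right of PM, S = M + 24.6·(0.0698, -0.998) = (63.1, -52.9). Then |US| = |S − U| = 82.3.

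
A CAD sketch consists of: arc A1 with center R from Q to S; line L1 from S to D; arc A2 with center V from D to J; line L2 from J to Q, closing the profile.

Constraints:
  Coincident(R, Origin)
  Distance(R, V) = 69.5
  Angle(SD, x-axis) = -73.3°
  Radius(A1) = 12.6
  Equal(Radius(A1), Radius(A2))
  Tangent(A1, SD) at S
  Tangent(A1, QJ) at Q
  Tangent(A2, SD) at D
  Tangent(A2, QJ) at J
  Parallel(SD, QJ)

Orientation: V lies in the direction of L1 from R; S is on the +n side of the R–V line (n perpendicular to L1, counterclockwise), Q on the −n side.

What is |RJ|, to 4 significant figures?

70.63

The slot axis is L1's direction at -73.3°, so u = (cos -73.3°, sin -73.3°) = (0.2874, -0.9578) and n = (−sin -73.3°, cos -73.3°) = (0.9578, 0.2874). R is at the origin and V lies 69.5 along u from R, so V = 69.5·u = (19.97, -66.57). Tangency of A1 to both parallel lines with radius 12.6 puts S and Q at R ± 12.6·n: S = (12.07, 3.621), Q = (-12.07, -3.621). Equal radii place D and J the same way about V: D = V + 12.6·n = (32.04, -62.95), J = V − 12.6·n = (7.903, -70.19). Then |RJ| = |J − R| = 70.63.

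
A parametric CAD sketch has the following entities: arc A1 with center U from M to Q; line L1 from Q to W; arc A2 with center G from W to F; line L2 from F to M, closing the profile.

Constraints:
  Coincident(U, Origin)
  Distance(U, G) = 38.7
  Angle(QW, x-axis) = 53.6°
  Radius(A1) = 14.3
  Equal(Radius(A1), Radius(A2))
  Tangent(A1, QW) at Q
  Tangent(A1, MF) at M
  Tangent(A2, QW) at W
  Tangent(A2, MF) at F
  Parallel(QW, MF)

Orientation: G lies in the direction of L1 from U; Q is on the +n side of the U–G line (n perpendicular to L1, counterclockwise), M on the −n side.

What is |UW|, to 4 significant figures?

41.26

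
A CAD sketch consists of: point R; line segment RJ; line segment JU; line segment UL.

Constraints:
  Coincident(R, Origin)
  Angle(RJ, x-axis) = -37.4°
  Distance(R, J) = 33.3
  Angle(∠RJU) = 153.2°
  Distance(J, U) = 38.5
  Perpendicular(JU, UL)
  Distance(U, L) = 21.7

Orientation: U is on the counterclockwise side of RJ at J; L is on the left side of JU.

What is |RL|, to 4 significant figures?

68.55

R is at the origin; RJ runs at -37.4° with length 33.3, so J = 33.3·(cos -37.4°, sin -37.4°) = (26.45, -20.23). ∠RJU = 153.2°, so JU runs at -37.4° + (180° − 153.2°) = -10.60° from the x-axis; with |JU| = 38.5, U = J + 38.5·(cos -10.60°, sin -10.60°) = (64.30, -27.31). JU is perpendicular to UL; with |UL| = 21.7 on the left of JU, L = U + 21.7·(0.1840, 0.9829) = (68.29, -5.978). Then |RL| = |L − R| = 68.55.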